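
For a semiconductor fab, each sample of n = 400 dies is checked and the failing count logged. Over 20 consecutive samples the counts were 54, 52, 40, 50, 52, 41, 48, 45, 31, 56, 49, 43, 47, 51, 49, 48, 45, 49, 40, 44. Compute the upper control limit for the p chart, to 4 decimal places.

0.1649

p̄ = Σdᵢ / (k·n) = 934 / (20 × 400) = 0.11675
UCL = p̄ + 3·√(p̄(1−p̄)/n) = 0.11675 + 3 × √(0.11675×0.88325/400) = 0.11675 + 3 × 0.01606 = 0.16492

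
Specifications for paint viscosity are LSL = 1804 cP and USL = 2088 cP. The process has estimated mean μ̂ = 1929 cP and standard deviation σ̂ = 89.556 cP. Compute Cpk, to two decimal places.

0.47

Cpu = (USL − μ̂) / (3σ̂) = (2088 − 1929) / (3 × 89.556) = 0.5918; Cpl = (μ̂ − LSL) / (3σ̂) = (1929 − 1804) / (3 × 89.556) = 0.4653; Cpk = min(Cpu, Cpl) = 0.4653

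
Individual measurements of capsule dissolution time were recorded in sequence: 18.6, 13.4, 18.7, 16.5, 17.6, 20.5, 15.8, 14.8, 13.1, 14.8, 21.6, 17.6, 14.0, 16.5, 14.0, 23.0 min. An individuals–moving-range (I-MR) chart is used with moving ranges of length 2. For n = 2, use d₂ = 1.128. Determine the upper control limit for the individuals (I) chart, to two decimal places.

X̄ = (18.6 + 13.4 + 18.7 + 16.5 + 17.6 + 20.5 + 15.8 + 14.8 + 13.1 + 14.8 + 21.6 + 17.6 + 14.0 + 16.5 + 14.0 + 23.0) / 16 = 16.9062
Moving ranges: 5.2, 5.3, 2.2, 1.1, 2.9, 4.7, 1.0, 1.7, 1.7, 6.8, 4.0, 3.6, 2.5, 2.5, 9.0; M̄R̄ = 54.2000 / 15 = 3.6133
UCL = X̄ + 3·M̄R̄/d₂ = 16.9062 + 3 × 3.6133 / 1.128 = 26.5162

26.52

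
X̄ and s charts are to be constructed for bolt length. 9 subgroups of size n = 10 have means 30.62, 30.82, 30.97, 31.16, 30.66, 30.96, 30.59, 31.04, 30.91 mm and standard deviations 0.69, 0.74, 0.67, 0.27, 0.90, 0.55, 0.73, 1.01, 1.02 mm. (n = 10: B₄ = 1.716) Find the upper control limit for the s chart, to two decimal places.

s̄ = (0.69 + 0.74 + 0.67 + 0.27 + 0.90 + 0.55 + 0.73 + 1.01 + 1.02) / 9 = 0.7311
UCL_s = B₄·s̄ = 1.716 × 0.7311 = 1.2546

1.25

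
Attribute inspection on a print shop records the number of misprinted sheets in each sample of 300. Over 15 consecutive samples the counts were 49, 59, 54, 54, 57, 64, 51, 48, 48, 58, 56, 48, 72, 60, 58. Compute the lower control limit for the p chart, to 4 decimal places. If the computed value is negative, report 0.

p̄ = Σdᵢ / (k·n) = 836 / (15 × 300) = 0.18578
LCL = p̄ − 3·√(p̄(1−p̄)/n) = 0.18578 − 3 × 0.02245 = 0.11841

0.1184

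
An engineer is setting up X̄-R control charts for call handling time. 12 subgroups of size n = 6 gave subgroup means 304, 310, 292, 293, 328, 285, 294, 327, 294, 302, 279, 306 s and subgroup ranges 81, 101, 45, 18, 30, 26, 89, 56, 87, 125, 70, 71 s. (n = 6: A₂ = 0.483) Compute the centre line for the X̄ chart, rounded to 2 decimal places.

X̄̄ = (304 + 310 + 292 + 293 + 328 + 285 + 294 + 327 + 294 + 302 + 279 + 306) / 12 = 3614.0000 / 12 = 301.1667
CL = X̄̄ = 301.1667

301.17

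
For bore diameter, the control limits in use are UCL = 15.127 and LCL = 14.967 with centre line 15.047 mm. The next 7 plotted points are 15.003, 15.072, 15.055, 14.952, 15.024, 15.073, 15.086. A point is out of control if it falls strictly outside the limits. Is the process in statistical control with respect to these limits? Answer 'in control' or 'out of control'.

Compare each point to [14.967, 15.127]: sample 4 = 14.952 < LCL.

out of control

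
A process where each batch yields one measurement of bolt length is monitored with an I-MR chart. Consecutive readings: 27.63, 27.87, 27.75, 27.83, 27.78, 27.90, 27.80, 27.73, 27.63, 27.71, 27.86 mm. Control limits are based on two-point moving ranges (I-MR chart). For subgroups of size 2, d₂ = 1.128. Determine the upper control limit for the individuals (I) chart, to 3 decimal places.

X̄ = (27.63 + 27.87 + 27.75 + 27.83 + 27.78 + 27.90 + 27.80 + 27.73 + 27.63 + 27.71 + 27.86) / 11 = 27.7718
Moving ranges: 0.24, 0.12, 0.08, 0.05, 0.12, 0.10, 0.07, 0.10, 0.08, 0.15; M̄R̄ = 1.1100 / 10 = 0.1110
UCL = X̄ + 3·M̄R̄/d₂ = 27.7718 + 3 × 0.1110 / 1.128 = 28.0670

28.067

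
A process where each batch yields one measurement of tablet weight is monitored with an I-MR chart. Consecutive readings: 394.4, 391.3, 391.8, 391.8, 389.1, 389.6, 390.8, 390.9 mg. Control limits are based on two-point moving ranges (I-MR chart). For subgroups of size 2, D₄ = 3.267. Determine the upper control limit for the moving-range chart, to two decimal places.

3.78

Moving ranges: 3.1, 0.5, 0.0, 2.7, 0.5, 1.2, 0.1; M̄R̄ = 8.1000 / 7 = 1.1571
UCL_MR = D₄·M̄R̄ = 3.267 × 1.1571 = 3.7804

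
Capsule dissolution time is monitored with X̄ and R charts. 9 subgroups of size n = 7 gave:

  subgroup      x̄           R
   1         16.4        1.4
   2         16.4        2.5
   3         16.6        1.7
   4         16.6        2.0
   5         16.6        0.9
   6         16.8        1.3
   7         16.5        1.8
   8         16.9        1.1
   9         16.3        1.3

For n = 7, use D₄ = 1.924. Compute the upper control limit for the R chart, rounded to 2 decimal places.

R̄ = (1.4 + 2.5 + 1.7 + 2.0 + 0.9 + 1.3 + 1.8 + 1.1 + 1.3) / 9 = 14.0000 / 9 = 1.5556
UCL_R = D₄·R̄ = 1.924 × 1.5556 = 2.9929

2.99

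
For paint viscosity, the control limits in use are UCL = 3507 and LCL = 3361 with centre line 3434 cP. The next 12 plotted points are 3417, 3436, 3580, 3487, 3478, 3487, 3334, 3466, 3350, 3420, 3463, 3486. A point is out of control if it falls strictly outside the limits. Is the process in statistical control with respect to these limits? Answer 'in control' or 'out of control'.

Compare each point to [3361, 3507]: sample 3 = 3580 > UCL; sample 7 = 3334 < LCL; sample 9 = 3350 < LCL.

out of control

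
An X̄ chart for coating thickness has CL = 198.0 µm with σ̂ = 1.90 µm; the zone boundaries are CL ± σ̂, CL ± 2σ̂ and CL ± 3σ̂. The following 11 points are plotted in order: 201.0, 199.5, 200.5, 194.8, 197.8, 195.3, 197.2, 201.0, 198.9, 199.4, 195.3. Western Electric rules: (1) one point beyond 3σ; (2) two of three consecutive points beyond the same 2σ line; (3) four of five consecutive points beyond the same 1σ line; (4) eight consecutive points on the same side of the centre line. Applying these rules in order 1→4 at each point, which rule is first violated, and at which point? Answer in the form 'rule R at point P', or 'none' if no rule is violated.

none

Zone of each point (C = within 1σ̂, B = 1σ̂–2σ̂, A = 2σ̂–3σ̂, * = beyond 3σ̂; sign = side of CL): 1:+B, 2:+C, 3:+B, 4:-B, 5:-C, 6:-B, 7:-C, 8:+B, 9:+C, 10:+C, 11:-B
No rule fires across all 11 points.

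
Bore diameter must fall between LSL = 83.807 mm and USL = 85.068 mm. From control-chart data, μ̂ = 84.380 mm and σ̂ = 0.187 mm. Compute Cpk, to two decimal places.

1.02

Cpu = (USL − μ̂) / (3σ̂) = (85.068 − 84.380) / (3 × 0.187) = 1.2264; Cpl = (μ̂ − LSL) / (3σ̂) = (84.380 − 83.807) / (3 × 0.187) = 1.0214; Cpk = min(Cpu, Cpl) = 1.0214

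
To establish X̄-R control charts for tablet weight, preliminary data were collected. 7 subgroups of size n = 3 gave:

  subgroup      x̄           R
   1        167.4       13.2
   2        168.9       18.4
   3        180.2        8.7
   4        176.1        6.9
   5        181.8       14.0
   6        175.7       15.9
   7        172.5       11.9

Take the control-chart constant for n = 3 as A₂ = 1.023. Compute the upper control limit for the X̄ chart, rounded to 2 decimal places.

X̄̄ = (167.4 + 168.9 + 180.2 + 176.1 + 181.8 + 175.7 + 172.5) / 7 = 1222.6000 / 7 = 174.6571
R̄ = (13.2 + 18.4 + 8.7 + 6.9 + 14.0 + 15.9 + 11.9) / 7 = 89.0000 / 7 = 12.7143
UCL = X̄̄ + A₂·R̄ = 174.6571 + 1.023 × 12.7143 = 187.6639

187.66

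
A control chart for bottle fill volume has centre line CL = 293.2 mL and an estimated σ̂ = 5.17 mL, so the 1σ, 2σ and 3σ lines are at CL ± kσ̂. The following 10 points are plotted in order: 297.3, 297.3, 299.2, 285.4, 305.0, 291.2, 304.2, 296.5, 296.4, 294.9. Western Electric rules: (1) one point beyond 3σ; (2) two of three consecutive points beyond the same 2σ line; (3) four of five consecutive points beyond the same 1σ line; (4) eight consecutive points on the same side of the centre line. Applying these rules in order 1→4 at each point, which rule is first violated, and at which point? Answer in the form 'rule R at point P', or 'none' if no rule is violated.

Zone of each point (C = within 1σ̂, B = 1σ̂–2σ̂, A = 2σ̂–3σ̂, * = beyond 3σ̂; sign = side of CL): 1:+C, 2:+C, 3:+B, 4:-B, 5:+A, 6:-C, 7:+A, 8:+C, 9:+C, 10:+C
Rule 2 (two of three consecutive points beyond the same 2σ limit) is satisfied at point 7.

rule 2 at point 7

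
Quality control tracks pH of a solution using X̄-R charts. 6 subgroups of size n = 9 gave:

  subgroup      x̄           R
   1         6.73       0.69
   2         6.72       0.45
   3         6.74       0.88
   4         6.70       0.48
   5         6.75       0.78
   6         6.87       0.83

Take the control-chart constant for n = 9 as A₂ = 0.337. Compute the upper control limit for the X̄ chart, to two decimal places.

X̄̄ = (6.73 + 6.72 + 6.74 + 6.70 + 6.75 + 6.87) / 6 = 40.5100 / 6 = 6.7517
R̄ = (0.69 + 0.45 + 0.88 + 0.48 + 0.78 + 0.83) / 6 = 4.1100 / 6 = 0.6850
UCL = X̄̄ + A₂·R̄ = 6.7517 + 0.337 × 0.6850 = 6.9825

6.98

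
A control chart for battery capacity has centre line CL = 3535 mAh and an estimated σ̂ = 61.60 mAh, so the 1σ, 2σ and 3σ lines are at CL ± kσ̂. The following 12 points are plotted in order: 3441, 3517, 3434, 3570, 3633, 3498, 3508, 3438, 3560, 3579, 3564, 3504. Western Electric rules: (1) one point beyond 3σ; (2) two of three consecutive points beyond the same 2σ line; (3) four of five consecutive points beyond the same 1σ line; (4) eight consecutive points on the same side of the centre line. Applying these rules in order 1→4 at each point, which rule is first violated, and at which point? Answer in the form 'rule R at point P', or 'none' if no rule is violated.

none

Zone of each point (C = within 1σ̂, B = 1σ̂–2σ̂, A = 2σ̂–3σ̂, * = beyond 3σ̂; sign = side of CL): 1:-B, 2:-C, 3:-B, 4:+C, 5:+B, 6:-C, 7:-C, 8:-B, 9:+C, 10:+C, 11:+C, 12:-C
No rule fires across all 12 points.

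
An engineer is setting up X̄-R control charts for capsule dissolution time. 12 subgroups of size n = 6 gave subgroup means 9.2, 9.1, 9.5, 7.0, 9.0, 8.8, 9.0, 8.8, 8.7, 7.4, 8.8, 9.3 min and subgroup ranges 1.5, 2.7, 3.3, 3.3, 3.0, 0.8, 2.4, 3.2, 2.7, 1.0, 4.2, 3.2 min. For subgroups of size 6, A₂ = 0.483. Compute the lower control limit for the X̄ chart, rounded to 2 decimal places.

7.46

X̄̄ = (9.2 + 9.1 + 9.5 + 7.0 + 9.0 + 8.8 + 9.0 + 8.8 + 8.7 + 7.4 + 8.8 + 9.3) / 12 = 104.6000 / 12 = 8.7167
R̄ = (1.5 + 2.7 + 3.3 + 3.3 + 3.0 + 0.8 + 2.4 + 3.2 + 2.7 + 1.0 + 4.2 + 3.2) / 12 = 31.3000 / 12 = 2.6083
LCL = X̄̄ − A₂·R̄ = 8.7167 − 0.483 × 2.6083 = 7.4568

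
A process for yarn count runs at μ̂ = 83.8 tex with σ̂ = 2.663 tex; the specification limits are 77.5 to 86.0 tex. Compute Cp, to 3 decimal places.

0.532

Cp = (USL − LSL) / (6σ̂) = (86.0 − 77.5) / (6 × 2.663) = 8.5000 / 15.9780 = 0.5320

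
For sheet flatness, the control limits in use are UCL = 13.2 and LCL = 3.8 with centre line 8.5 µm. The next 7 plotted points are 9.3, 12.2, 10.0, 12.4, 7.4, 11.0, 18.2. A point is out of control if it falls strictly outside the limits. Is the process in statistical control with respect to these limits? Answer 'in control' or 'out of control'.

Compare each point to [3.8, 13.2]: sample 7 = 18.2 > UCL.

out of control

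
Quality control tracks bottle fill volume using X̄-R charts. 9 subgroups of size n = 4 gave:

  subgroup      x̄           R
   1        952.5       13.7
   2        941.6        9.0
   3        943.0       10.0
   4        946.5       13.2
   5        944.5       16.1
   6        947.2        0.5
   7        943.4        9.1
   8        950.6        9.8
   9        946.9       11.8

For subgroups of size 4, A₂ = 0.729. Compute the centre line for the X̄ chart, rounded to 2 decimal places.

X̄̄ = (952.5 + 941.6 + 943.0 + 946.5 + 944.5 + 947.2 + 943.4 + 950.6 + 946.9) / 9 = 8516.2000 / 9 = 946.2444
CL = X̄̄ = 946.2444

946.24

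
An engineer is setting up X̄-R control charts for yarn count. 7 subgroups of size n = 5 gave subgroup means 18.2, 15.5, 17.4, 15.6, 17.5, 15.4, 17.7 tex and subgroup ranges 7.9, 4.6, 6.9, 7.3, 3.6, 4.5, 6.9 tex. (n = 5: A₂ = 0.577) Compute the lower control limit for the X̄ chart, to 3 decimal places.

13.320

X̄̄ = (18.2 + 15.5 + 17.4 + 15.6 + 17.5 + 15.4 + 17.7) / 7 = 117.3000 / 7 = 16.7571
R̄ = (7.9 + 4.6 + 6.9 + 7.3 + 3.6 + 4.5 + 6.9) / 7 = 41.7000 / 7 = 5.9571
LCL = X̄̄ − A₂·R̄ = 16.7571 − 0.577 × 5.9571 = 13.3199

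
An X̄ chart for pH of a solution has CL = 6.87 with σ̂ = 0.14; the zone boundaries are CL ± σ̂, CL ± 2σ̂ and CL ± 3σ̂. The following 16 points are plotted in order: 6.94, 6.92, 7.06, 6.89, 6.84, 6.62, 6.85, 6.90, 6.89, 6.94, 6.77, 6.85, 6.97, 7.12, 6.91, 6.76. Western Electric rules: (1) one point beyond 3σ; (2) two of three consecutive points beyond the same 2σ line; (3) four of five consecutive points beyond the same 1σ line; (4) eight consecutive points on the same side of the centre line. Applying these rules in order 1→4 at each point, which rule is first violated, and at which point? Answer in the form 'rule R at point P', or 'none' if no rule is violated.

none

Zone of each point (C = within 1σ̂, B = 1σ̂–2σ̂, A = 2σ̂–3σ̂, * = beyond 3σ̂; sign = side of CL): 1:+C, 2:+C, 3:+B, 4:+C, 5:-C, 6:-B, 7:-C, 8:+C, 9:+C, 10:+C, 11:-C, 12:-C, 13:+C, 14:+B, 15:+C, 16:-C
No rule fires across all 16 points.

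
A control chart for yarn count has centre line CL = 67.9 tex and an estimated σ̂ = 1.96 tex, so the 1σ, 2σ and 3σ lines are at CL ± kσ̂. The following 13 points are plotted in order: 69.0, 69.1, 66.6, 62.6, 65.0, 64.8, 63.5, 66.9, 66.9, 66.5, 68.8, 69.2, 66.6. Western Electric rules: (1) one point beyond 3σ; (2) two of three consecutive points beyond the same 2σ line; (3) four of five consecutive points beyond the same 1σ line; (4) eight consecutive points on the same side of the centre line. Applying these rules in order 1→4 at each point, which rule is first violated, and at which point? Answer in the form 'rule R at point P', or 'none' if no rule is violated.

rule 3 at point 7

Zone of each point (C = within 1σ̂, B = 1σ̂–2σ̂, A = 2σ̂–3σ̂, * = beyond 3σ̂; sign = side of CL): 1:+C, 2:+C, 3:-C, 4:-A, 5:-B, 6:-B, 7:-A, 8:-C, 9:-C, 10:-C, 11:+C, 12:+C, 13:-C
Rule 3 (four of five consecutive points beyond the same 1σ limit) is satisfied at point 7.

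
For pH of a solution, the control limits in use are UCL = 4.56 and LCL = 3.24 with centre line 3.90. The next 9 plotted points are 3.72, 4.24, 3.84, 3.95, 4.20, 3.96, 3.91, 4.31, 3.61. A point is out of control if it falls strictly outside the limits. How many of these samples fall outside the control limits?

All 9 points lie within [3.24, 4.56].

0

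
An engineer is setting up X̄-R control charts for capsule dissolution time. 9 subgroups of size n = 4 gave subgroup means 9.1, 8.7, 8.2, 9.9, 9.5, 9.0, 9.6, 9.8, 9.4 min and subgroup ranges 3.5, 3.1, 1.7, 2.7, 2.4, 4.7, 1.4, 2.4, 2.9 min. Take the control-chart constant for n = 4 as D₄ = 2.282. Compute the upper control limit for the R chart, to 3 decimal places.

6.288

R̄ = (3.5 + 3.1 + 1.7 + 2.7 + 2.4 + 4.7 + 1.4 + 2.4 + 2.9) / 9 = 24.8000 / 9 = 2.7556
UCL_R = D₄·R̄ = 2.282 × 2.7556 = 6.2882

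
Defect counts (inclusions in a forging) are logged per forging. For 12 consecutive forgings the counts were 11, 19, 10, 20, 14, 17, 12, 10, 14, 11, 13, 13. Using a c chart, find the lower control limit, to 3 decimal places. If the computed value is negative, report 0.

2.576

c̄ = (11 + 19 + 10 + 20 + 14 + 17 + 12 + 10 + 14 + 11 + 13 + 13) / 12 = 164 / 12 = 13.6667
LCL = c̄ − 3√c̄ = 13.6667 − 3 × 3.6968 = 2.5761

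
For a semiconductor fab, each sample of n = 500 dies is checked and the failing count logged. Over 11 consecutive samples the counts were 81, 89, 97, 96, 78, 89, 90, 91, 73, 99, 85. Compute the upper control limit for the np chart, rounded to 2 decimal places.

113.55

p̄ = Σdᵢ / (k·n) = 968 / (11 × 500) = 0.17600
UCL = np̄ + 3·√(np̄(1−p̄)) = 88.0000 + 3 × √(88.0000×0.82400) = 88.0000 + 3 × 8.5154 = 113.5462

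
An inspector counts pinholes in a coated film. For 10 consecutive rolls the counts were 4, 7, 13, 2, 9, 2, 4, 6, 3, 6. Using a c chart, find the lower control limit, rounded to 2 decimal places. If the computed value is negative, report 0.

0.00

c̄ = (4 + 7 + 13 + 2 + 9 + 2 + 4 + 6 + 3 + 6) / 10 = 56 / 10 = 5.6000
LCL = c̄ − 3√c̄ = 5.6000 − 3 × 2.3664 = -1.4993 → 0 (cannot be negative)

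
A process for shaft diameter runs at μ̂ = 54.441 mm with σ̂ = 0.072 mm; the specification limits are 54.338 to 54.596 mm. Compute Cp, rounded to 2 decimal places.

0.60

Cp = (USL − LSL) / (6σ̂) = (54.596 − 54.338) / (6 × 0.072) = 0.2580 / 0.4320 = 0.5972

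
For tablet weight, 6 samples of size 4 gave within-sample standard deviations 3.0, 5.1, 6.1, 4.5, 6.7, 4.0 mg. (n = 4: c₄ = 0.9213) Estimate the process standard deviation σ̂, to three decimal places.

5.319

s̄ = (3.0 + 5.1 + 6.1 + 4.5 + 6.7 + 4.0) / 6 = 4.9000
σ̂ = s̄ / c₄ = 4.9000 / 0.9213 = 5.3186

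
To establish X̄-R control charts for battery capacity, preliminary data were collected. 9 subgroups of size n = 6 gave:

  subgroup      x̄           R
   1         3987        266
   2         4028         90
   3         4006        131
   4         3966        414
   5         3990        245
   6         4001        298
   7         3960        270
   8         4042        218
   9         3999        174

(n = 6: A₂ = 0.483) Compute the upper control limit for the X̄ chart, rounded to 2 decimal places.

4110.69

X̄̄ = (3987 + 4028 + 4006 + 3966 + 3990 + 4001 + 3960 + 4042 + 3999) / 9 = 35979.0000 / 9 = 3997.6667
R̄ = (266 + 90 + 131 + 414 + 245 + 298 + 270 + 218 + 174) / 9 = 2106.0000 / 9 = 234.0000
UCL = X̄̄ + A₂·R̄ = 3997.6667 + 0.483 × 234.0000 = 4110.6887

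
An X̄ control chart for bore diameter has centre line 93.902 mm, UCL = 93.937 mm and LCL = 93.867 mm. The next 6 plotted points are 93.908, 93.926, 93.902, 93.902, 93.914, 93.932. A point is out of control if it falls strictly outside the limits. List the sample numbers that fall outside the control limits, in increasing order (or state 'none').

All 6 points lie within [93.867, 93.937].

none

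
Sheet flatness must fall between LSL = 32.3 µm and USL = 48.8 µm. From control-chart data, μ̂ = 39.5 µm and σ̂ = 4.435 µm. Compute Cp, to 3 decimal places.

0.620

Cp = (USL − LSL) / (6σ̂) = (48.8 − 32.3) / (6 × 4.435) = 16.5000 / 26.6100 = 0.6201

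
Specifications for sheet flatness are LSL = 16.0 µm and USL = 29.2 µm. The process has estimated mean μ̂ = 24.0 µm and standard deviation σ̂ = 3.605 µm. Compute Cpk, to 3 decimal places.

0.481

Cpu = (USL − μ̂) / (3σ̂) = (29.2 − 24.0) / (3 × 3.605) = 0.4808; Cpl = (μ̂ − LSL) / (3σ̂) = (24.0 − 16.0) / (3 × 3.605) = 0.7397; Cpk = min(Cpu, Cpl) = 0.4808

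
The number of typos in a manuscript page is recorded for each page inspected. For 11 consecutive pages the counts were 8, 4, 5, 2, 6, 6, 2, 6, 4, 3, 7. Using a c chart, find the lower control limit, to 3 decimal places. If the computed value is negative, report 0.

c̄ = (8 + 4 + 5 + 2 + 6 + 6 + 2 + 6 + 4 + 3 + 7) / 11 = 53 / 11 = 4.8182
LCL = c̄ − 3√c̄ = 4.8182 − 3 × 2.1950 = -1.7669 → 0 (cannot be negative)

0.000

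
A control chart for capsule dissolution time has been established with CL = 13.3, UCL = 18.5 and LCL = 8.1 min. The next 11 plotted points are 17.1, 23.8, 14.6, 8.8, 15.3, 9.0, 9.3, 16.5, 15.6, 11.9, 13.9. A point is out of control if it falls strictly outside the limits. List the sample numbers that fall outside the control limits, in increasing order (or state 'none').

Compare each point to [8.1, 18.5]: sample 2 = 23.8 > UCL.

2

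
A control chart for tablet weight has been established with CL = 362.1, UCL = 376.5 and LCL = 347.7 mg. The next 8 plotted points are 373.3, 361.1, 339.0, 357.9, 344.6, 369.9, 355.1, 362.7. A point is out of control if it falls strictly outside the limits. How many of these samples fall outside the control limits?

2

Compare each point to [347.7, 376.5]: sample 3 = 339.0 < LCL; sample 5 = 344.6 < LCL.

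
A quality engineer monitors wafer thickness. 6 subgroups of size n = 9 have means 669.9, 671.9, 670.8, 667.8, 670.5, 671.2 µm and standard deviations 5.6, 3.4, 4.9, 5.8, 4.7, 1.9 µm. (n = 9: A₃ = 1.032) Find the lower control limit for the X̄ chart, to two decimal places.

665.83

X̄̄ = (669.9 + 671.9 + 670.8 + 667.8 + 670.5 + 671.2) / 6 = 670.3500
s̄ = (5.6 + 3.4 + 4.9 + 5.8 + 4.7 + 1.9) / 6 = 4.3833
LCL = X̄̄ − A₃·s̄ = 670.3500 − 1.032 × 4.3833 = 665.8264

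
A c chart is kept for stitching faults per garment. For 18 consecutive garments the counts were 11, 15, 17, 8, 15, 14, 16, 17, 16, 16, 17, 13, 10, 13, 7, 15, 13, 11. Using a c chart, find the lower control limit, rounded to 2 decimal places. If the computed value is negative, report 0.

2.51

c̄ = (11 + 15 + 17 + 8 + 15 + 14 + 16 + 17 + 16 + 16 + 17 + 13 + 10 + 13 + 7 + 15 + 13 + 11) / 18 = 244 / 18 = 13.5556
LCL = c̄ − 3√c̄ = 13.5556 − 3 × 3.6818 = 2.5102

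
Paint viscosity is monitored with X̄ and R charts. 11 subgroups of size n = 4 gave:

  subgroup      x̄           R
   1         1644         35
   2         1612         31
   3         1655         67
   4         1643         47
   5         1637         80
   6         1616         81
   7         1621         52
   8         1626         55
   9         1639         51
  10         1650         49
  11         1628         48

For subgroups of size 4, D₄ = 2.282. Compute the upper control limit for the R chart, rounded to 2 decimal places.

R̄ = (35 + 31 + 67 + 47 + 80 + 81 + 52 + 55 + 51 + 49 + 48) / 11 = 596.0000 / 11 = 54.1818
UCL_R = D₄·R̄ = 2.282 × 54.1818 = 123.6429

123.64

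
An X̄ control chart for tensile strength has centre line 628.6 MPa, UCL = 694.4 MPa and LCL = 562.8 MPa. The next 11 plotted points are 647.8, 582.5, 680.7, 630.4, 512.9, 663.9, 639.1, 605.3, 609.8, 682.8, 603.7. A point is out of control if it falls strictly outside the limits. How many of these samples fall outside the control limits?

Compare each point to [562.8, 694.4]: sample 5 = 512.9 < LCL.

1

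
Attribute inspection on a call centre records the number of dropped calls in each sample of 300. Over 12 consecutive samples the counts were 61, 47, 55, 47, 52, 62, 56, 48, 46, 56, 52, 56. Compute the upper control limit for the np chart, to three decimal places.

p̄ = Σdᵢ / (k·n) = 638 / (12 × 300) = 0.17722
UCL = np̄ + 3·√(np̄(1−p̄)) = 53.1667 + 3 × √(53.1667×0.82278) = 53.1667 + 3 × 6.6140 = 73.0085

73.009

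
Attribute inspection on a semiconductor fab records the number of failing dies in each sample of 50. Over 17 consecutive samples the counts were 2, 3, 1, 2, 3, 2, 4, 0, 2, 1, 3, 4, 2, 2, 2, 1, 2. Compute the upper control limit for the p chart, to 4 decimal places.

0.1278

p̄ = Σdᵢ / (k·n) = 36 / (17 × 50) = 0.04235
UCL = p̄ + 3·√(p̄(1−p̄)/n) = 0.04235 + 3 × √(0.04235×0.95765/50) = 0.04235 + 3 × 0.02848 = 0.12780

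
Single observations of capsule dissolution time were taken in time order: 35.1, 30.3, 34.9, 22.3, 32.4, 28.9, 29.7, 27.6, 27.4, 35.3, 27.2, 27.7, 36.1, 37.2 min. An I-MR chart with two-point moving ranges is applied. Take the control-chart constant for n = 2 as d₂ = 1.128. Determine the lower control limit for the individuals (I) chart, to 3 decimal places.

17.628

X̄ = (35.1 + 30.3 + 34.9 + 22.3 + 32.4 + 28.9 + 29.7 + 27.6 + 27.4 + 35.3 + 27.2 + 27.7 + 36.1 + 37.2) / 14 = 30.8643
Moving ranges: 4.8, 4.6, 12.6, 10.1, 3.5, 0.8, 2.1, 0.2, 7.9, 8.1, 0.5, 8.4, 1.1; M̄R̄ = 64.7000 / 13 = 4.9769
LCL = X̄ − 3·M̄R̄/d₂ = 30.8643 − 3 × 4.9769 / 1.128 = 17.6278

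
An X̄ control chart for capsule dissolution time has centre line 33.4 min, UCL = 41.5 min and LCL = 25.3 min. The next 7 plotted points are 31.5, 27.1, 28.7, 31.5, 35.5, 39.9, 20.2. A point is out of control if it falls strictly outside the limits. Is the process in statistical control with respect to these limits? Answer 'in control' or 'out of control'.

out of control

Compare each point to [25.3, 41.5]: sample 7 = 20.2 < LCL.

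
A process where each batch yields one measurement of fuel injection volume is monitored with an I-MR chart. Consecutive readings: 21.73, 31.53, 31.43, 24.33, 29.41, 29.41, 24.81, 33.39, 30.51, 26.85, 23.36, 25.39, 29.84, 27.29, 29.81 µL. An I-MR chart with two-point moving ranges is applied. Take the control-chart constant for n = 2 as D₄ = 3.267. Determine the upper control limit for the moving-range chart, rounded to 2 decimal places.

13.26

Moving ranges: 9.80, 0.10, 7.10, 5.08, 0.00, 4.60, 8.58, 2.88, 3.66, 3.49, 2.03, 4.45, 2.55, 2.52; M̄R̄ = 56.8400 / 14 = 4.0600
UCL_MR = D₄·M̄R̄ = 3.267 × 4.0600 = 13.2640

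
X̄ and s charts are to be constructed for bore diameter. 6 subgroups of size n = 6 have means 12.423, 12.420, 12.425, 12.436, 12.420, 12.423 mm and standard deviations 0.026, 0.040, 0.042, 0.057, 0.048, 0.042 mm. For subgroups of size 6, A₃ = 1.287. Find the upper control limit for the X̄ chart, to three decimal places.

12.479

X̄̄ = (12.423 + 12.420 + 12.425 + 12.436 + 12.420 + 12.423) / 6 = 12.4245
s̄ = (0.026 + 0.040 + 0.042 + 0.057 + 0.048 + 0.042) / 6 = 0.0425
UCL = X̄̄ + A₃·s̄ = 12.4245 + 1.287 × 0.0425 = 12.4792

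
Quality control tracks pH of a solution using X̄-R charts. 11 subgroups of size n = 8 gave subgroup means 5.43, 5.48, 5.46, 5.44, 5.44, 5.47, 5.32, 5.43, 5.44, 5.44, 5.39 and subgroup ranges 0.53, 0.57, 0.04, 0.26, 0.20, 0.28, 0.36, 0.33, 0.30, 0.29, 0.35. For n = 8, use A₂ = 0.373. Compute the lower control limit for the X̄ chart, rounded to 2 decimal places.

5.31

X̄̄ = (5.43 + 5.48 + 5.46 + 5.44 + 5.44 + 5.47 + 5.32 + 5.43 + 5.44 + 5.44 + 5.39) / 11 = 59.7400 / 11 = 5.4309
R̄ = (0.53 + 0.57 + 0.04 + 0.26 + 0.20 + 0.28 + 0.36 + 0.33 + 0.30 + 0.29 + 0.35) / 11 = 3.5100 / 11 = 0.3191
LCL = X̄̄ − A₂·R̄ = 5.4309 − 0.373 × 0.3191 = 5.3119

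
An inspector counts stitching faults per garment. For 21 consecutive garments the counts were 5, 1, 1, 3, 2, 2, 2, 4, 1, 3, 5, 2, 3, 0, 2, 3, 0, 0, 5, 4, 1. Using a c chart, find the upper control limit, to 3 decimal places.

c̄ = (5 + 1 + 1 + 3 + 2 + 2 + 2 + 4 + 1 + 3 + 5 + 2 + 3 + 0 + 2 + 3 + 0 + 0 + 5 + 4 + 1) / 21 = 49 / 21 = 2.3333
UCL = c̄ + 3√c̄ = 2.3333 + 3 × √2.3333 = 2.3333 + 3 × 1.5275 = 6.9159

6.916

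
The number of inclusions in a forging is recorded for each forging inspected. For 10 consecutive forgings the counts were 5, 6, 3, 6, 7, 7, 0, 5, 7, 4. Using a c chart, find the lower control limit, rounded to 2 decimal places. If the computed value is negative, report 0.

c̄ = (5 + 6 + 3 + 6 + 7 + 7 + 0 + 5 + 7 + 4) / 10 = 50 / 10 = 5.0000
LCL = c̄ − 3√c̄ = 5.0000 − 3 × 2.2361 = -1.7082 → 0 (cannot be negative)

0.00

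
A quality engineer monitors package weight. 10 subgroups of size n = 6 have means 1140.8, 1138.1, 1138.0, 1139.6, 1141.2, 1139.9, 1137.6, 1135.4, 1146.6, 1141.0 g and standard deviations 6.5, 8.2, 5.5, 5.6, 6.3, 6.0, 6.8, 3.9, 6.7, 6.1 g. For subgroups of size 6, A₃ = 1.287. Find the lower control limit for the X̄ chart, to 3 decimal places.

X̄̄ = (1140.8 + 1138.1 + 1138.0 + 1139.6 + 1141.2 + 1139.9 + 1137.6 + 1135.4 + 1146.6 + 1141.0) / 10 = 1139.8200
s̄ = (6.5 + 8.2 + 5.5 + 5.6 + 6.3 + 6.0 + 6.8 + 3.9 + 6.7 + 6.1) / 10 = 6.1600
LCL = X̄̄ − A₃·s̄ = 1139.8200 − 1.287 × 6.1600 = 1131.8921

1131.892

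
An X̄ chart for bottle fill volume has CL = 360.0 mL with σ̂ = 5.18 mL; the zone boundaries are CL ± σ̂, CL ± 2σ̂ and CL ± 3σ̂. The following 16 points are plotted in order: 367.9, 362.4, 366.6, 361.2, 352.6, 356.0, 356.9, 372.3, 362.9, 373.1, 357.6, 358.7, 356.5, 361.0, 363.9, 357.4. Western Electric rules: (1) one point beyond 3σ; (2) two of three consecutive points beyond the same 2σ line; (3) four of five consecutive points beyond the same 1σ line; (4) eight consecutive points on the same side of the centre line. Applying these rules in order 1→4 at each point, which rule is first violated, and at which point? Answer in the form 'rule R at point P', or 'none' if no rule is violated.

rule 2 at point 10

Zone of each point (C = within 1σ̂, B = 1σ̂–2σ̂, A = 2σ̂–3σ̂, * = beyond 3σ̂; sign = side of CL): 1:+B, 2:+C, 3:+B, 4:+C, 5:-B, 6:-C, 7:-C, 8:+A, 9:+C, 10:+A, 11:-C, 12:-C, 13:-C, 14:+C, 15:+C, 16:-C
Rule 2 (two of three consecutive points beyond the same 2σ limit) is satisfied at point 10.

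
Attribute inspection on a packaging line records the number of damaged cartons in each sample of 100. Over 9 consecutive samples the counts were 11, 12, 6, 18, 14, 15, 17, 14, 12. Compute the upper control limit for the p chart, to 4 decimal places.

0.2338

p̄ = Σdᵢ / (k·n) = 119 / (9 × 100) = 0.13222
UCL = p̄ + 3·√(p̄(1−p̄)/n) = 0.13222 + 3 × √(0.13222×0.86778/100) = 0.13222 + 3 × 0.03387 = 0.23384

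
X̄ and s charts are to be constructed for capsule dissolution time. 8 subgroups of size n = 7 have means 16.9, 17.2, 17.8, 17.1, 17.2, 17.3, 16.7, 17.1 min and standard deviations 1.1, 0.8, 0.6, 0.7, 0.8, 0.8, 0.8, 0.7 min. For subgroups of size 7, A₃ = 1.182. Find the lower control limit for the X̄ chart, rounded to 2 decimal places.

X̄̄ = (16.9 + 17.2 + 17.8 + 17.1 + 17.2 + 17.3 + 16.7 + 17.1) / 8 = 17.1625
s̄ = (1.1 + 0.8 + 0.6 + 0.7 + 0.8 + 0.8 + 0.8 + 0.7) / 8 = 0.7875
LCL = X̄̄ − A₃·s̄ = 17.1625 − 1.182 × 0.7875 = 16.2317

16.23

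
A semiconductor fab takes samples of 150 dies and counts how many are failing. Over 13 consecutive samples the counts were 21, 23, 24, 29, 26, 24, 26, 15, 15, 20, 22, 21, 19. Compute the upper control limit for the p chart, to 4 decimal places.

0.2327

p̄ = Σdᵢ / (k·n) = 285 / (13 × 150) = 0.14615
UCL = p̄ + 3·√(p̄(1−p̄)/n) = 0.14615 + 3 × √(0.14615×0.85385/150) = 0.14615 + 3 × 0.02884 = 0.23268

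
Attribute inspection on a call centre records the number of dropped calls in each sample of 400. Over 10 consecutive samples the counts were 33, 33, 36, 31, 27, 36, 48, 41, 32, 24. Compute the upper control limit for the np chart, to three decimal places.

50.855

p̄ = Σdᵢ / (k·n) = 341 / (10 × 400) = 0.08525
UCL = np̄ + 3·√(np̄(1−p̄)) = 34.1000 + 3 × √(34.1000×0.91475) = 34.1000 + 3 × 5.5851 = 50.8552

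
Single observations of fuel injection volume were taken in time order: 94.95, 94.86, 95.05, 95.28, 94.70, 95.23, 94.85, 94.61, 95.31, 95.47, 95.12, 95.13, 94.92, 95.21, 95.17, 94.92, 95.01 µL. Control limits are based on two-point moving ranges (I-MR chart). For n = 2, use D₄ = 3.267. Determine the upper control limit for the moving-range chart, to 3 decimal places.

0.886

Moving ranges: 0.09, 0.19, 0.23, 0.58, 0.53, 0.38, 0.24, 0.70, 0.16, 0.35, 0.01, 0.21, 0.29, 0.04, 0.25, 0.09; M̄R̄ = 4.3400 / 16 = 0.2712
UCL_MR = D₄·M̄R̄ = 3.267 × 0.2712 = 0.8862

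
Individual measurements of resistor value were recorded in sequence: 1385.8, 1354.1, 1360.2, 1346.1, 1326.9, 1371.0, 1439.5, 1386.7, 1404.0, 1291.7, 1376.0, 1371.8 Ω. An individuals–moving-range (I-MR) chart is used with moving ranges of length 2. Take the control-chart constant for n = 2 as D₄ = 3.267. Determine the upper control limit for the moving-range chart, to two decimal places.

Moving ranges: 31.7, 6.1, 14.1, 19.2, 44.1, 68.5, 52.8, 17.3, 112.3, 84.3, 4.2; M̄R̄ = 454.6000 / 11 = 41.3273
UCL_MR = D₄·M̄R̄ = 3.267 × 41.3273 = 135.0162

135.02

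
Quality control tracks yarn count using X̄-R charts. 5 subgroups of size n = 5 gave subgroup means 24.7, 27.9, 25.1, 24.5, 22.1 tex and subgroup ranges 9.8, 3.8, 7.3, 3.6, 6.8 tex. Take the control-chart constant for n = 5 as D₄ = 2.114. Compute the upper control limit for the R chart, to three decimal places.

R̄ = (9.8 + 3.8 + 7.3 + 3.6 + 6.8) / 5 = 31.3000 / 5 = 6.2600
UCL_R = D₄·R̄ = 2.114 × 6.2600 = 13.2336

13.234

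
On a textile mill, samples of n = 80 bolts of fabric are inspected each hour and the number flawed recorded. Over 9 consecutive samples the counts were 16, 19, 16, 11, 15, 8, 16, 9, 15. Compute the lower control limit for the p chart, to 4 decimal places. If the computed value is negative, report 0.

0.0466

p̄ = Σdᵢ / (k·n) = 125 / (9 × 80) = 0.17361
LCL = p̄ − 3·√(p̄(1−p̄)/n) = 0.17361 − 3 × 0.04235 = 0.04657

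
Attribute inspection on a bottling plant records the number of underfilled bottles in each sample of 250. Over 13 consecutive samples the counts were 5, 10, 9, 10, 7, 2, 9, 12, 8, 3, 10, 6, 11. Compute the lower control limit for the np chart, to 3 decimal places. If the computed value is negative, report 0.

0.000

p̄ = Σdᵢ / (k·n) = 102 / (13 × 250) = 0.03138
LCL = np̄ − 3·√(np̄(1−p̄)) = 7.8462 − 3 × 2.7568 = -0.4242 → 0 (negative, so LCL = 0)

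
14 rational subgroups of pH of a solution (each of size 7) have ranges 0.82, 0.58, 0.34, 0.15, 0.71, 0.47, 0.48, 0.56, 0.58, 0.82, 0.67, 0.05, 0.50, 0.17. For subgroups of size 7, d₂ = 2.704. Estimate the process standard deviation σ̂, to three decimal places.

0.182

R̄ = (0.82 + 0.58 + 0.34 + 0.15 + 0.71 + 0.47 + 0.48 + 0.56 + 0.58 + 0.82 + 0.67 + 0.05 + 0.50 + 0.17) / 14 = 0.4929
σ̂ = R̄ / d₂ = 0.4929 / 2.704 = 0.1823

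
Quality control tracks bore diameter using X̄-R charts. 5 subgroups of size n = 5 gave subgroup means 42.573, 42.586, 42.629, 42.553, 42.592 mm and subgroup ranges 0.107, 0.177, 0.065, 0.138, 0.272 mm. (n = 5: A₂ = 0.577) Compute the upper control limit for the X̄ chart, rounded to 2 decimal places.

42.67

X̄̄ = (42.573 + 42.586 + 42.629 + 42.553 + 42.592) / 5 = 212.9330 / 5 = 42.5866
R̄ = (0.107 + 0.177 + 0.065 + 0.138 + 0.272) / 5 = 0.7590 / 5 = 0.1518
UCL = X̄̄ + A₂·R̄ = 42.5866 + 0.577 × 0.1518 = 42.6742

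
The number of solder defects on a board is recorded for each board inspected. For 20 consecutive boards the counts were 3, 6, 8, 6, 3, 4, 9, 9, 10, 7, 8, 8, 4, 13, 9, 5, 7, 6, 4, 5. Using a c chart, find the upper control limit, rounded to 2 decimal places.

c̄ = (3 + 6 + 8 + 6 + 3 + 4 + 9 + 9 + 10 + 7 + 8 + 8 + 4 + 13 + 9 + 5 + 7 + 6 + 4 + 5) / 20 = 134 / 20 = 6.7000
UCL = c̄ + 3√c̄ = 6.7000 + 3 × √6.7000 = 6.7000 + 3 × 2.5884 = 14.4653

14.47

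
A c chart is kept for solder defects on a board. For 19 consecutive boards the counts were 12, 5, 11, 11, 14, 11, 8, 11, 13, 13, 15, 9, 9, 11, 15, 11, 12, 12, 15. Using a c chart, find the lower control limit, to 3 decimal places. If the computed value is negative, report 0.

1.312

c̄ = (12 + 5 + 11 + 11 + 14 + 11 + 8 + 11 + 13 + 13 + 15 + 9 + 9 + 11 + 15 + 11 + 12 + 12 + 15) / 19 = 218 / 19 = 11.4737
LCL = c̄ − 3√c̄ = 11.4737 − 3 × 3.3873 = 1.3118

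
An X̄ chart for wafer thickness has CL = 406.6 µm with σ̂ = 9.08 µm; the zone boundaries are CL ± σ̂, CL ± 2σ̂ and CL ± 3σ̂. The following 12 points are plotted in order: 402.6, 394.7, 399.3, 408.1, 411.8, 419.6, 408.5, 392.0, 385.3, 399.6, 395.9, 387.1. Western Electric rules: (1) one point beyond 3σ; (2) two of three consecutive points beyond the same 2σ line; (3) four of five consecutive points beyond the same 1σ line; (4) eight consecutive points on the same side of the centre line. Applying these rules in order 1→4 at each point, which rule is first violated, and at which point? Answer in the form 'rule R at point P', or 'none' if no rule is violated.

rule 3 at point 12

Zone of each point (C = within 1σ̂, B = 1σ̂–2σ̂, A = 2σ̂–3σ̂, * = beyond 3σ̂; sign = side of CL): 1:-C, 2:-B, 3:-C, 4:+C, 5:+C, 6:+B, 7:+C, 8:-B, 9:-A, 10:-C, 11:-B, 12:-A
Rule 3 (four of five consecutive points beyond the same 1σ limit) is satisfied at point 12.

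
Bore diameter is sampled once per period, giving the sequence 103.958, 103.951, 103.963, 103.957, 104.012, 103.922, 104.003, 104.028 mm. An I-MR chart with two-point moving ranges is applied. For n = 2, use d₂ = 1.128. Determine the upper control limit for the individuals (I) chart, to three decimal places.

104.079

X̄ = (103.958 + 103.951 + 103.963 + 103.957 + 104.012 + 103.922 + 104.003 + 104.028) / 8 = 103.9742
Moving ranges: 0.007, 0.012, 0.006, 0.055, 0.090, 0.081, 0.025; M̄R̄ = 0.2760 / 7 = 0.0394
UCL = X̄ + 3·M̄R̄/d₂ = 103.9742 + 3 × 0.0394 / 1.128 = 104.0791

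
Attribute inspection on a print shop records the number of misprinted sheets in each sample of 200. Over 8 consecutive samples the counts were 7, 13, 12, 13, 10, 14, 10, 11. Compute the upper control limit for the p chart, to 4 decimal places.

0.1051

p̄ = Σdᵢ / (k·n) = 90 / (8 × 200) = 0.05625
UCL = p̄ + 3·√(p̄(1−p̄)/n) = 0.05625 + 3 × √(0.05625×0.94375/200) = 0.05625 + 3 × 0.01629 = 0.10513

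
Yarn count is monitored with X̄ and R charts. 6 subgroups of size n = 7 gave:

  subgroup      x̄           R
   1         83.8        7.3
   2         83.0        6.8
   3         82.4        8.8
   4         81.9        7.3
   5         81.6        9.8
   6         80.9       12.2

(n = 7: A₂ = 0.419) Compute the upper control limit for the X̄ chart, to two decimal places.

X̄̄ = (83.8 + 83.0 + 82.4 + 81.9 + 81.6 + 80.9) / 6 = 493.6000 / 6 = 82.2667
R̄ = (7.3 + 6.8 + 8.8 + 7.3 + 9.8 + 12.2) / 6 = 52.2000 / 6 = 8.7000
UCL = X̄̄ + A₂·R̄ = 82.2667 + 0.419 × 8.7000 = 85.9120

85.91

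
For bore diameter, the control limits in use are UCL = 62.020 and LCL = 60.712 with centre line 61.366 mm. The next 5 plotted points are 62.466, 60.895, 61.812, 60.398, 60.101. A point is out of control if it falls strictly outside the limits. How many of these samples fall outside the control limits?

3

Compare each point to [60.712, 62.020]: sample 1 = 62.466 > UCL; sample 4 = 60.398 < LCL; sample 5 = 60.101 < LCL.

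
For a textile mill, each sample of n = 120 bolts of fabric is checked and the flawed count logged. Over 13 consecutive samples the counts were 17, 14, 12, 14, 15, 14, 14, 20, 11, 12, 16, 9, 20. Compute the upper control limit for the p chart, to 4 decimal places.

0.2097

p̄ = Σdᵢ / (k·n) = 188 / (13 × 120) = 0.12051
UCL = p̄ + 3·√(p̄(1−p̄)/n) = 0.12051 + 3 × √(0.12051×0.87949/120) = 0.12051 + 3 × 0.02972 = 0.20967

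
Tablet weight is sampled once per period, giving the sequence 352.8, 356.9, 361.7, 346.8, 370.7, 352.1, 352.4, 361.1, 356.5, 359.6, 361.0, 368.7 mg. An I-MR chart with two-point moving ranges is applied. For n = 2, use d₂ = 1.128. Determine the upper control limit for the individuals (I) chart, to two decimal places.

380.63

X̄ = (352.8 + 356.9 + 361.7 + 346.8 + 370.7 + 352.1 + 352.4 + 361.1 + 356.5 + 359.6 + 361.0 + 368.7) / 12 = 358.3583
Moving ranges: 4.1, 4.8, 14.9, 23.9, 18.6, 0.3, 8.7, 4.6, 3.1, 1.4, 7.7; M̄R̄ = 92.1000 / 11 = 8.3727
UCL = X̄ + 3·M̄R̄/d₂ = 358.3583 + 3 × 8.3727 / 1.128 = 380.6262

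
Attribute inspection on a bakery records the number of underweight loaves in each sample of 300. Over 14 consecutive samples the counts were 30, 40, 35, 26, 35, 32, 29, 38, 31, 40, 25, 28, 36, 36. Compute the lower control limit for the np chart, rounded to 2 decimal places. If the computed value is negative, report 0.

16.69

p̄ = Σdᵢ / (k·n) = 461 / (14 × 300) = 0.10976
LCL = np̄ − 3·√(np̄(1−p̄)) = 32.9286 − 3 × 5.4143 = 16.6858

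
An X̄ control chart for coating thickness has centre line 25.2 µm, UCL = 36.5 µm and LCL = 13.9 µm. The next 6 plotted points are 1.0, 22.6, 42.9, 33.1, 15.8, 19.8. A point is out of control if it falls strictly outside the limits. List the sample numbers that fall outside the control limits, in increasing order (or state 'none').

1, 3

Compare each point to [13.9, 36.5]: sample 1 = 1.0 < LCL; sample 3 = 42.9 > UCL.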